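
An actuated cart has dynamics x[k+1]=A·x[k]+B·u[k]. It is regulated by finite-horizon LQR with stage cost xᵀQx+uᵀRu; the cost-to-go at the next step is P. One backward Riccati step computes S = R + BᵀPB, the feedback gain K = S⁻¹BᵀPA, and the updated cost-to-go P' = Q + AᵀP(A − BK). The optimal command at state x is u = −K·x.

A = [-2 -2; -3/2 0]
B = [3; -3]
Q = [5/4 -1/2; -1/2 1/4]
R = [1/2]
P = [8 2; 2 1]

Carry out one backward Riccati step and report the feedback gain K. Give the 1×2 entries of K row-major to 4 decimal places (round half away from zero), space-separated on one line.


BᵀP = [18.0000 3.0000]
S = R + BᵀPB = [1/2] + [45.0000] = [45.5000]
BᵀPA = [-40.5000 -36.0000]
K = S⁻¹·BᵀPA = [-0.8901 -0.7912]
A−BK = [0.6703 0.3736; -4.1703 -2.3736]
AᵀP(A−BK) = [10.2005 5.9560; 5.9560 3.5165]
P' = Q + AᵀP(A−BK) = [11.4505 5.4560; 5.4560 3.7665]
tr(P') = 15.2170

-0.8901 -0.7912


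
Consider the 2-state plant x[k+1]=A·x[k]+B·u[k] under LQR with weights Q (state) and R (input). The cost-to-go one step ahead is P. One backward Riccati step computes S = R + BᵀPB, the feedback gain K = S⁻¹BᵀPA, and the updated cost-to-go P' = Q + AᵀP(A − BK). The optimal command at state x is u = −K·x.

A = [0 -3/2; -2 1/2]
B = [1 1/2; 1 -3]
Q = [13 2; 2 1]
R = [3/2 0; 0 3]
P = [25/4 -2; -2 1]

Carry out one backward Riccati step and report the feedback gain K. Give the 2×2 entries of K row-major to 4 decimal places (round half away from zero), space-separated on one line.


BᵀP = [4.2500 -1.0000; 9.1250 -4.0000]
S = R + BᵀPB = [3/2 0; 0 3] + [3.2500 5.1250; 5.1250 16.5625] = [4.7500 5.1250; 5.1250 19.5625]
BᵀPA = [2.0000 -6.8750; 8.0000 -15.6875]
K = S⁻¹·BᵀPA = [-0.0281 -0.8115; 0.4163 -0.5893]
A−BK = [-0.1800 -0.3938; -0.7229 -0.4564]
AᵀP(A−BK) = [0.7257 -0.6624; -0.6624 2.4884]
P' = Q + AᵀP(A−BK) = [13.7257 1.3376; 1.3376 3.4884]
tr(P') = 17.2141

-0.0281 -0.8115 0.4163 -0.5893


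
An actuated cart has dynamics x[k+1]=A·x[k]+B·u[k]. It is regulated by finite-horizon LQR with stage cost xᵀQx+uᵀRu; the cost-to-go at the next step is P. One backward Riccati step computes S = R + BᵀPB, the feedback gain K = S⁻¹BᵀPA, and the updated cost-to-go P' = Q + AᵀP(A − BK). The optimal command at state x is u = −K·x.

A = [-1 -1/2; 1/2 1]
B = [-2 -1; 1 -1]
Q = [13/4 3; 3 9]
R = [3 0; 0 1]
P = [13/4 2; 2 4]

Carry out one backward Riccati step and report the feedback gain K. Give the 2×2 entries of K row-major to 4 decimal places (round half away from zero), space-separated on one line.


BᵀP = [-4.5000 0.0000; -5.2500 -6.0000]
S = R + BᵀPB = [3 0; 0 1] + [9.0000 4.5000; 4.5000 11.2500] = [12.0000 4.5000; 4.5000 12.2500]
BᵀPA = [4.5000 2.2500; 2.2500 -3.3750]
K = S⁻¹·BᵀPA = [0.3550 0.3373; 0.0533 -0.3994]
A−BK = [-0.2367 -0.2249; 0.1982 0.2633]
AᵀP(A−BK) = [0.5325 0.5059; 0.5059 0.7056]
P' = Q + AᵀP(A−BK) = [3.7825 3.5059; 3.5059 9.7056]
tr(P') = 13.4882

0.3550 0.3373 0.0533 -0.3994


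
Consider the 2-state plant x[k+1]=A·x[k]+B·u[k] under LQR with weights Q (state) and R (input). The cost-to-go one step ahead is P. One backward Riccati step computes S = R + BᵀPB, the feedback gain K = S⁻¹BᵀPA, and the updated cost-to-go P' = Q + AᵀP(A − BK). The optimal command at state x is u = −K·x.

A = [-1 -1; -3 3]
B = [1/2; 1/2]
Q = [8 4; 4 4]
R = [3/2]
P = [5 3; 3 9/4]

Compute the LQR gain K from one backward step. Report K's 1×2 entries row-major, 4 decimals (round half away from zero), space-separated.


-2.4675 0.8052

BᵀP = [4.0000 2.6250]
S = R + BᵀPB = [3/2] + [3.3125] = [4.8125]
BᵀPA = [-11.8750 3.8750]
K = S⁻¹·BᵀPA = [-2.4675 0.8052]
A−BK = [0.2338 -1.4026; -1.7662 2.5974]
AᵀP(A−BK) = [13.9481 -5.6883; -5.6883 4.1299]
P' = Q + AᵀP(A−BK) = [21.9481 -1.6883; -1.6883 8.1299]
tr(P') = 30.0779


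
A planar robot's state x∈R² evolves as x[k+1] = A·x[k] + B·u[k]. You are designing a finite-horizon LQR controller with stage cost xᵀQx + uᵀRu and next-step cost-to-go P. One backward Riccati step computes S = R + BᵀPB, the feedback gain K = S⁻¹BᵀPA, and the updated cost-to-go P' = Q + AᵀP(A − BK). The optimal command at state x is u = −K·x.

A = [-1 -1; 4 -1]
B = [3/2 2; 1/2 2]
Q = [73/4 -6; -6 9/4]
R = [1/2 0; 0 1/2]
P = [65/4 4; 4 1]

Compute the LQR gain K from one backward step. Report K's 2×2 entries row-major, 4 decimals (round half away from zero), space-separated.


BᵀP = [26.3750 6.5000; 40.5000 10.0000]
S = R + BᵀPB = [1/2 0; 0 1/2] + [42.8125 65.7500; 65.7500 101.0000] = [43.3125 65.7500; 65.7500 101.5000]
BᵀPA = [-0.3750 -32.8750; -0.5000 -50.5000]
K = S⁻¹·BᵀPA = [-0.0709 -0.2247; 0.0410 -0.3520]
A−BK = [-0.9757 0.0410; 3.9534 -0.1837]
AᵀP(A−BK) = [0.2439 -0.0103; -0.0103 0.0880]
P' = Q + AᵀP(A−BK) = [18.4939 -6.0103; -6.0103 2.3380]
tr(P') = 20.8319

-0.0709 -0.2247 0.0410 -0.3520


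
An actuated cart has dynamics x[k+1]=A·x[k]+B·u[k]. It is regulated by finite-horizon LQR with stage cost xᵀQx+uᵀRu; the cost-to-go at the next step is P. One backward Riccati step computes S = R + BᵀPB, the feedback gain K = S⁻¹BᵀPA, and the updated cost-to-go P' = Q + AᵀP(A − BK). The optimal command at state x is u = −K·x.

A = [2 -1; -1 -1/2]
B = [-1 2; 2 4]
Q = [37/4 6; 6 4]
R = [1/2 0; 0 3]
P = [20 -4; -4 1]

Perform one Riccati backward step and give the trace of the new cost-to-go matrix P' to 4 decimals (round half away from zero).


14.7008

BᵀP = [-28.0000 6.0000; 24.0000 -4.0000]
S = R + BᵀPB = [1/2 0; 0 3] + [40.0000 -32.0000; -32.0000 32.0000] = [40.5000 -32.0000; -32.0000 35.0000]
BᵀPA = [-62.0000 25.0000; 52.0000 -22.0000]
K = S⁻¹·BᵀPA = [-1.2859 0.4346; 0.3100 -0.2313]
A−BK = [0.0940 -0.1029; 0.3316 -0.4441]
AᵀP(A−BK) = [1.1525 -0.5318; -0.5318 0.2983]
P' = Q + AᵀP(A−BK) = [10.4025 5.4682; 5.4682 4.2983]
tr(P') = 14.7008


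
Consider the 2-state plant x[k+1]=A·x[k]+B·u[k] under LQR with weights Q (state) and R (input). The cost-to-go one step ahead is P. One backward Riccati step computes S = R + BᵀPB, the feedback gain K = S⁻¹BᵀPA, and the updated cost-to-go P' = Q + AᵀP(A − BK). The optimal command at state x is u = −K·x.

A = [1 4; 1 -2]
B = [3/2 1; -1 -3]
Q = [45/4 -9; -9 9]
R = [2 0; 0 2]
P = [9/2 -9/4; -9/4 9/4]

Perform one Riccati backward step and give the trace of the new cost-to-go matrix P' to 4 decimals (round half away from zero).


29.7922

BᵀP = [9.0000 -5.6250; 11.2500 -9.0000]
S = R + BᵀPB = [2 0; 0 2] + [19.1250 25.8750; 25.8750 38.2500] = [21.1250 25.8750; 25.8750 40.2500]
BᵀPA = [3.3750 47.2500; 2.2500 63.0000]
K = S⁻¹·BᵀPA = [0.4294 1.5030; -0.2202 0.5990]
A−BK = [0.5760 1.1465; 0.7690 1.3000]
AᵀP(A−BK) = [1.2960 2.5797; 2.5797 8.2462]
P' = Q + AᵀP(A−BK) = [12.5460 -6.4203; -6.4203 17.2462]
tr(P') = 29.7922


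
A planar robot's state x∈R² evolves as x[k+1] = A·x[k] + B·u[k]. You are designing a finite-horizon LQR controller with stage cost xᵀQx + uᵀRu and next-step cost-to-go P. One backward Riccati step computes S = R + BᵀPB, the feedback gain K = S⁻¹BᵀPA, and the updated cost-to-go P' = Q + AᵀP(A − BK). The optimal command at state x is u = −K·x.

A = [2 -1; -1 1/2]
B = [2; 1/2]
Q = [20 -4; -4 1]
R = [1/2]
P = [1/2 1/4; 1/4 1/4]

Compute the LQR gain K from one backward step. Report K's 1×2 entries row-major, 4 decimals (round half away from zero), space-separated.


BᵀP = [1.1250 0.6250]
S = R + BᵀPB = [1/2] + [2.5625] = [3.0625]
BᵀPA = [1.6250 -0.8125]
K = S⁻¹·BᵀPA = [0.5306 -0.2653]
A−BK = [0.9388 -0.4694; -1.2653 0.6327]
AᵀP(A−BK) = [0.3878 -0.1939; -0.1939 0.0969]
P' = Q + AᵀP(A−BK) = [20.3878 -4.1939; -4.1939 1.0969]
tr(P') = 21.4847

0.5306 -0.2653


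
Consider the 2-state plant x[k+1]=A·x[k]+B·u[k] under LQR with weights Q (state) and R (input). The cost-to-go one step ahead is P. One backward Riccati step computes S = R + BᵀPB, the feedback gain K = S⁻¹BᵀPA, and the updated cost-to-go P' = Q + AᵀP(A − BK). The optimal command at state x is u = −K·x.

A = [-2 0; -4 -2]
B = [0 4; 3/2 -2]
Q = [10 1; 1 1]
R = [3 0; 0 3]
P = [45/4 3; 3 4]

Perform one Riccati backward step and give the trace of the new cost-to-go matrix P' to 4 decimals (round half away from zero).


40.6402

BᵀP = [4.5000 6.0000; 39.0000 4.0000]
S = R + BᵀPB = [3 0; 0 3] + [9.0000 6.0000; 6.0000 148.0000] = [12.0000 6.0000; 6.0000 151.0000]
BᵀPA = [-33.0000 -12.0000; -94.0000 -8.0000]
K = S⁻¹·BᵀPA = [-2.4882 -0.9932; -0.5236 -0.0135]
A−BK = [0.0946 0.0541; -1.3150 -0.5372]
AᵀP(A−BK) = [25.6672 9.9527; 9.9527 3.9730]
P' = Q + AᵀP(A−BK) = [35.6672 10.9527; 10.9527 4.9730]
tr(P') = 40.6402


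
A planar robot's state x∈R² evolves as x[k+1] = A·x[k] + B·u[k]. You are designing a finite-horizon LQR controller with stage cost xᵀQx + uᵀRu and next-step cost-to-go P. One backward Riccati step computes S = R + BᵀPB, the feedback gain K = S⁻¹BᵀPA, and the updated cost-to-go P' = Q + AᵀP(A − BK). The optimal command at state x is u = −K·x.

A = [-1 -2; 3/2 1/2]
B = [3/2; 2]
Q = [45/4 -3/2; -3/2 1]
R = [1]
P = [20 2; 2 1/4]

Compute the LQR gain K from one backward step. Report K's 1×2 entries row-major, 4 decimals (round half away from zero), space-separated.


BᵀP = [34.0000 3.5000]
S = R + BᵀPB = [1] + [58.0000] = [59.0000]
BᵀPA = [-28.7500 -66.2500]
K = S⁻¹·BᵀPA = [-0.4873 -1.1229]
A−BK = [-0.2691 -0.3157; 2.4746 2.7458]
AᵀP(A−BK) = [0.5530 0.9047; 0.9047 1.6716]
P' = Q + AᵀP(A−BK) = [11.8030 -0.5953; -0.5953 2.6716]
tr(P') = 14.4746

-0.4873 -1.1229


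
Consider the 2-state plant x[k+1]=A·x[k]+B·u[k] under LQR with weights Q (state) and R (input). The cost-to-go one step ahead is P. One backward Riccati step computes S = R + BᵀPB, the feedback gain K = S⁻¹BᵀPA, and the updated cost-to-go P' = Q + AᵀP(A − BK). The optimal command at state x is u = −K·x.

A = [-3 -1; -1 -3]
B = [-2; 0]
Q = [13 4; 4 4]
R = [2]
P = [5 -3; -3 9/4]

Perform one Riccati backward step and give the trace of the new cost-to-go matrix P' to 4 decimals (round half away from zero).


BᵀP = [-10.0000 6.0000]
S = R + BᵀPB = [2] + [20.0000] = [22.0000]
BᵀPA = [24.0000 -8.0000]
K = S⁻¹·BᵀPA = [1.0909 -0.3636]
A−BK = [-0.8182 -1.7273; -1.0000 -3.0000]
AᵀP(A−BK) = [3.0682 0.4773; 0.4773 4.3409]
P' = Q + AᵀP(A−BK) = [16.0682 4.4773; 4.4773 8.3409]
tr(P') = 24.4091

24.4091


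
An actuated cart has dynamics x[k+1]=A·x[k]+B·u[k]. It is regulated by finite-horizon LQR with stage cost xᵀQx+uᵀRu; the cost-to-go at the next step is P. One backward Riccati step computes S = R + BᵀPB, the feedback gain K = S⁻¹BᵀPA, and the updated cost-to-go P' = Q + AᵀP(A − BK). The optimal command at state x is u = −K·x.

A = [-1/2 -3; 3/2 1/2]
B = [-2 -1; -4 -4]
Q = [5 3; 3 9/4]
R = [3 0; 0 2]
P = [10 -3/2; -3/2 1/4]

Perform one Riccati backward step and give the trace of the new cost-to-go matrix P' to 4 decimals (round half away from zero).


BᵀP = [-14.0000 2.0000; -4.0000 0.5000]
S = R + BᵀPB = [3 0; 0 2] + [20.0000 6.0000; 6.0000 2.0000] = [23.0000 6.0000; 6.0000 4.0000]
BᵀPA = [10.0000 43.0000; 2.7500 12.2500]
K = S⁻¹·BᵀPA = [0.4196 1.7589; 0.0580 0.4241]
A−BK = [0.3973 0.9420; 3.4107 9.2321]
AᵀP(A−BK) = [0.9565 3.5569; 3.5569 13.7333]
P' = Q + AᵀP(A−BK) = [5.9565 6.5569; 6.5569 15.9833]
tr(P') = 21.9397

21.9397


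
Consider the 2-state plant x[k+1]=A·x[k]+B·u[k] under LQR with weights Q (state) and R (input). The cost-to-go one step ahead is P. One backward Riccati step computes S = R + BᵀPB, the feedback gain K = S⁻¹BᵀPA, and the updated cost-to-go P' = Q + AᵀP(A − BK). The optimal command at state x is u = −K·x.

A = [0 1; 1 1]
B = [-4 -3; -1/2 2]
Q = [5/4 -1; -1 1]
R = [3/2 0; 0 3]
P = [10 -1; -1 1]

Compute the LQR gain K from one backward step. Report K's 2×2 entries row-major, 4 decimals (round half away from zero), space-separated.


BᵀP = [-39.5000 3.5000; -32.0000 5.0000]
S = R + BᵀPB = [3/2 0; 0 3] + [156.2500 125.5000; 125.5000 106.0000] = [157.7500 125.5000; 125.5000 109.0000]
BᵀPA = [3.5000 -36.0000; 5.0000 -27.0000]
K = S⁻¹·BᵀPA = [-0.1703 -0.3707; 0.2420 0.1791]
A−BK = [0.0447 0.0545; 0.4309 0.4564]
AᵀP(A−BK) = [0.3863 0.4019; 0.4019 0.4907]
P' = Q + AᵀP(A−BK) = [1.6363 -0.5981; -0.5981 1.4907]
tr(P') = 3.1269

-0.1703 -0.3707 0.2420 0.1791


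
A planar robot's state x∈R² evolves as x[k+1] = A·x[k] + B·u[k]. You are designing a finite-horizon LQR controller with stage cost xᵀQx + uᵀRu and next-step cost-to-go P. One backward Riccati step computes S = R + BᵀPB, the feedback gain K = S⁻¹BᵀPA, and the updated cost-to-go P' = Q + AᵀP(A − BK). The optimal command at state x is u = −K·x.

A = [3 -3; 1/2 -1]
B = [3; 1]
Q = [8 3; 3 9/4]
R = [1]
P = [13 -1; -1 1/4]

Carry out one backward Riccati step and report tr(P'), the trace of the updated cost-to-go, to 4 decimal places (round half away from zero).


12.3023

BᵀP = [38.0000 -2.7500]
S = R + BᵀPB = [1] + [111.2500] = [112.2500]
BᵀPA = [112.6250 -111.2500]
K = S⁻¹·BᵀPA = [1.0033 -0.9911]
A−BK = [-0.0100 -0.0267; -0.5033 -0.0089]
AᵀP(A−BK) = [1.0612 -1.0033; -1.0033 0.9911]
P' = Q + AᵀP(A−BK) = [9.0612 1.9967; 1.9967 3.2411]
tr(P') = 12.3023


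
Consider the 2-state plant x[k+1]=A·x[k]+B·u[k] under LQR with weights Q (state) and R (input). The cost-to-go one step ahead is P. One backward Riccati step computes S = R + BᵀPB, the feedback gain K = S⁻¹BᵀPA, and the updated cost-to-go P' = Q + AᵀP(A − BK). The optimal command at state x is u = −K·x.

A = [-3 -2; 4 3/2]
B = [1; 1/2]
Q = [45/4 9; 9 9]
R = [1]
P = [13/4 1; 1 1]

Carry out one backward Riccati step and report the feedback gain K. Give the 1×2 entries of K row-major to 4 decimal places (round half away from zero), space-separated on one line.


-0.9545 -0.9545

BᵀP = [3.7500 1.5000]
S = R + BᵀPB = [1] + [4.5000] = [5.5000]
BᵀPA = [-5.2500 -5.2500]
K = S⁻¹·BᵀPA = [-0.9545 -0.9545]
A−BK = [-2.0455 -1.0455; 4.4773 1.9773]
AᵀP(A−BK) = [16.2386 7.9886; 7.9886 4.2386]
P' = Q + AᵀP(A−BK) = [27.4886 16.9886; 16.9886 13.2386]
tr(P') = 40.7273


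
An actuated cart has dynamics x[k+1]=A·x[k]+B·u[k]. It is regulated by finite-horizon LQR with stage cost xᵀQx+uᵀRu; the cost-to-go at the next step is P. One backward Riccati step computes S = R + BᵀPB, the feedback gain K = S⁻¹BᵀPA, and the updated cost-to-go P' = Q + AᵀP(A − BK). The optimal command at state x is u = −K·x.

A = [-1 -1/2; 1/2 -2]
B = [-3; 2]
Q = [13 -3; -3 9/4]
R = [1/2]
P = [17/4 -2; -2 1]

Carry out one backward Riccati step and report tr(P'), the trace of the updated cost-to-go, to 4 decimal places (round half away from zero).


15.4911

BᵀP = [-16.7500 8.0000]
S = R + BᵀPB = [1/2] + [66.2500] = [66.7500]
BᵀPA = [20.7500 -7.6250]
K = S⁻¹·BᵀPA = [0.3109 -0.1142]
A−BK = [-0.0674 -0.8427; -0.1217 -1.7715]
AᵀP(A−BK) = [0.0496 -0.0047; -0.0047 0.1915]
P' = Q + AᵀP(A−BK) = [13.0496 -3.0047; -3.0047 2.4415]
tr(P') = 15.4911


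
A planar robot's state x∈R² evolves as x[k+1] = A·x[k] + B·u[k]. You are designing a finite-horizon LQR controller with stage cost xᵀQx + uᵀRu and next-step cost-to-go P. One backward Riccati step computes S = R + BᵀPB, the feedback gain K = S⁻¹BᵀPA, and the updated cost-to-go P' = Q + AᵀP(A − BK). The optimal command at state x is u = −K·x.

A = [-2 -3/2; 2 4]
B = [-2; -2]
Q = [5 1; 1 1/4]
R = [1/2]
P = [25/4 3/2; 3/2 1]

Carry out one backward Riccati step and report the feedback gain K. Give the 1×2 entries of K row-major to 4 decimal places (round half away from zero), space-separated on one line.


0.5060 0.0783

BᵀP = [-15.5000 -5.0000]
S = R + BᵀPB = [1/2] + [41.0000] = [41.5000]
BᵀPA = [21.0000 3.2500]
K = S⁻¹·BᵀPA = [0.5060 0.0783]
A−BK = [-0.9880 -1.3434; 3.0120 4.1566]
AᵀP(A−BK) = [6.3735 8.6054; 8.6054 11.8080]
P' = Q + AᵀP(A−BK) = [11.3735 9.6054; 9.6054 12.0580]
tr(P') = 23.4315


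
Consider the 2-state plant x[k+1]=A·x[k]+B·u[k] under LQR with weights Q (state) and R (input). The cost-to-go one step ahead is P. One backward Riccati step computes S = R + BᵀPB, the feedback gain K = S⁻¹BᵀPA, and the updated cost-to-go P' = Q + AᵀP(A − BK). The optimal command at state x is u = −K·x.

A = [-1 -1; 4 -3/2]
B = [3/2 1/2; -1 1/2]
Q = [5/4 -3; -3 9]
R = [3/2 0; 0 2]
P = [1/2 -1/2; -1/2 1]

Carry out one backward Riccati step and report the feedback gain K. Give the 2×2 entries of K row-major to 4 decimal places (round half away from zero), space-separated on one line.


-1.5960 0.2612 0.2828 -0.1457

BᵀP = [1.2500 -1.7500; 0.0000 0.2500]
S = R + BᵀPB = [3/2 0; 0 2] + [3.6250 -0.2500; -0.2500 0.1250] = [5.1250 -0.2500; -0.2500 2.1250]
BᵀPA = [-8.2500 1.3750; 1.0000 -0.3750]
K = S⁻¹·BᵀPA = [-1.5960 0.2612; 0.2828 -0.1457]
A−BK = [1.2525 -1.3189; 2.2626 -1.1659]
AᵀP(A−BK) = [7.0505 -1.9495; -1.9495 0.8362]
P' = Q + AᵀP(A−BK) = [8.3005 -4.9495; -4.9495 9.8362]
tr(P') = 18.1367


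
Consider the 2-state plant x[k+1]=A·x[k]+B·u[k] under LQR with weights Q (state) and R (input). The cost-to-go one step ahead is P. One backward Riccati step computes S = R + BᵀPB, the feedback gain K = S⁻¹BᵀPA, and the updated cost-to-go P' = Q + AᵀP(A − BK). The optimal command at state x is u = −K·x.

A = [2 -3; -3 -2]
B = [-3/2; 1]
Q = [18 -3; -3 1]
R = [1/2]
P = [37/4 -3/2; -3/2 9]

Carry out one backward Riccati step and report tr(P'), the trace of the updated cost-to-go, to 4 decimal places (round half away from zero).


BᵀP = [-15.3750 11.2500]
S = R + BᵀPB = [1/2] + [34.3125] = [34.8125]
BᵀPA = [-64.5000 23.6250]
K = S⁻¹·BᵀPA = [-1.8528 0.6786]
A−BK = [-0.7792 -1.9820; -1.1472 -2.6786]
AᵀP(A−BK) = [16.4955 34.7720; 34.7720 85.2172]
P' = Q + AᵀP(A−BK) = [34.4955 31.7720; 31.7720 86.2172]
tr(P') = 120.7127

120.7127


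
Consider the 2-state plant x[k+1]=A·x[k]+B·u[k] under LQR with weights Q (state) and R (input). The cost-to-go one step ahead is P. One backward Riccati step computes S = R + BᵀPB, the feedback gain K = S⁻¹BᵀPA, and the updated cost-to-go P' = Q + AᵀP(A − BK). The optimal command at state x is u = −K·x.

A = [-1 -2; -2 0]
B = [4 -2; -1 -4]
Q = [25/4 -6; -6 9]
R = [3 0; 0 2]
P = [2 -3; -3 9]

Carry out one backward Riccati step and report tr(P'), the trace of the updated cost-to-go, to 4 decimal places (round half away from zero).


16.2791

BᵀP = [11.0000 -21.0000; 8.0000 -30.0000]
S = R + BᵀPB = [3 0; 0 2] + [65.0000 62.0000; 62.0000 104.0000] = [68.0000 62.0000; 62.0000 106.0000]
BᵀPA = [31.0000 -22.0000; 52.0000 -16.0000]
K = S⁻¹·BᵀPA = [0.0184 -0.3983; 0.4798 0.0820]
A−BK = [-0.1141 -0.2426; -0.0624 -0.0702]
AᵀP(A−BK) = [0.4798 0.0820; 0.0820 0.5493]
P' = Q + AᵀP(A−BK) = [6.7298 -5.9180; -5.9180 9.5493]
tr(P') = 16.2791


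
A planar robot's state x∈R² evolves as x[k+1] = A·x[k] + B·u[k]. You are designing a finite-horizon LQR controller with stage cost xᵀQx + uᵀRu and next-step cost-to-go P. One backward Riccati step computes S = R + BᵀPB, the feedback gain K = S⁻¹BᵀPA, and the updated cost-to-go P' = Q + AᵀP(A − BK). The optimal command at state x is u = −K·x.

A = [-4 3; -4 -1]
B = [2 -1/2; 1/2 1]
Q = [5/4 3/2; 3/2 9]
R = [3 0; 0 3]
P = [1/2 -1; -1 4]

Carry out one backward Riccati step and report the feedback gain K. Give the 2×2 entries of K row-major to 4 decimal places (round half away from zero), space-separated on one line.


BᵀP = [0.5000 0.0000; -1.2500 4.5000]
S = R + BᵀPB = [3 0; 0 3] + [1.0000 -0.2500; -0.2500 5.1250] = [4.0000 -0.2500; -0.2500 8.1250]
BᵀPA = [-2.0000 1.5000; -13.0000 -8.2500]
K = S⁻¹·BᵀPA = [-0.6012 0.3121; -1.6185 -1.0058]
A−BK = [-3.6069 1.8728; -2.0809 -0.1503]
AᵀP(A−BK) = [17.7572 5.5491; 5.5491 5.7341]
P' = Q + AᵀP(A−BK) = [19.0072 7.0491; 7.0491 14.7341]
tr(P') = 33.7413

-0.6012 0.3121 -1.6185 -1.0058


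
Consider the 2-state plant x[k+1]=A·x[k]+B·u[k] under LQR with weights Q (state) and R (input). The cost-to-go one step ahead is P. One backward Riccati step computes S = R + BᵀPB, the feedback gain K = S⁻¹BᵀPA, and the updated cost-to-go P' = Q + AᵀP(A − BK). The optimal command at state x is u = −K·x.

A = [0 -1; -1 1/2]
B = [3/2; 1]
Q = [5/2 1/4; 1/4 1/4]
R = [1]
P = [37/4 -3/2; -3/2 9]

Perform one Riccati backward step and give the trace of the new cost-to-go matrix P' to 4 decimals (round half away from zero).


BᵀP = [12.3750 6.7500]
S = R + BᵀPB = [1] + [25.3125] = [26.3125]
BᵀPA = [-6.7500 -9.0000]
K = S⁻¹·BᵀPA = [-0.2565 -0.3420]
A−BK = [0.3848 -0.4869; -0.7435 0.8420]
AᵀP(A−BK) = [7.2684 -8.3088; -8.3088 9.9216]
P' = Q + AᵀP(A−BK) = [9.7684 -8.0588; -8.0588 10.1716]
tr(P') = 19.9400

19.9400


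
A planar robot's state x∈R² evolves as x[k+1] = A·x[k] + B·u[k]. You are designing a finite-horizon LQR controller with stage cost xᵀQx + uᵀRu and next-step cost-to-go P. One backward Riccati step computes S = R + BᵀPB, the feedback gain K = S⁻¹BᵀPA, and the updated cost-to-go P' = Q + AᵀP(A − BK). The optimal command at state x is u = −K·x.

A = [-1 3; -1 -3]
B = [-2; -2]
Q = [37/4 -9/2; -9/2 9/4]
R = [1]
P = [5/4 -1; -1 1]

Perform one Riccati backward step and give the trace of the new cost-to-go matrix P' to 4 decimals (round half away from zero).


BᵀP = [-0.5000 0.0000]
S = R + BᵀPB = [1] + [1.0000] = [2.0000]
BᵀPA = [0.5000 -1.5000]
K = S⁻¹·BᵀPA = [0.2500 -0.7500]
A−BK = [-0.5000 1.5000; -0.5000 -4.5000]
AᵀP(A−BK) = [0.1250 -0.3750; -0.3750 37.1250]
P' = Q + AᵀP(A−BK) = [9.3750 -4.8750; -4.8750 39.3750]
tr(P') = 48.7500

48.7500


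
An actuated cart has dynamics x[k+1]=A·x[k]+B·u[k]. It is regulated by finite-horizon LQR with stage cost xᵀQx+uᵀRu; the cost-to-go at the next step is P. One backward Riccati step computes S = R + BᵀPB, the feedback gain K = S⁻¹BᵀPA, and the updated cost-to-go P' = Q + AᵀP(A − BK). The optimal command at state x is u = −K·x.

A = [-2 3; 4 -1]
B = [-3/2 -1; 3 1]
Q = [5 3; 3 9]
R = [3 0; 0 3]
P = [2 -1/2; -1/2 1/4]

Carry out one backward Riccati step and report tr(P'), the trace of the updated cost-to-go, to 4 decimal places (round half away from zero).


BᵀP = [-4.5000 1.5000; -2.5000 0.7500]
S = R + BᵀPB = [3 0; 0 3] + [11.2500 6.0000; 6.0000 3.2500] = [14.2500 6.0000; 6.0000 6.2500]
BᵀPA = [15.0000 -15.0000; 8.0000 -8.2500]
K = S⁻¹·BᵀPA = [0.8622 -0.8339; 0.4523 -0.5194]
A−BK = [-0.2544 1.2297; 0.9611 2.0212]
AᵀP(A−BK) = [3.4488 -3.3357; -3.3357 4.4558]
P' = Q + AᵀP(A−BK) = [8.4488 -0.3357; -0.3357 13.4558]
tr(P') = 21.9046

21.9046


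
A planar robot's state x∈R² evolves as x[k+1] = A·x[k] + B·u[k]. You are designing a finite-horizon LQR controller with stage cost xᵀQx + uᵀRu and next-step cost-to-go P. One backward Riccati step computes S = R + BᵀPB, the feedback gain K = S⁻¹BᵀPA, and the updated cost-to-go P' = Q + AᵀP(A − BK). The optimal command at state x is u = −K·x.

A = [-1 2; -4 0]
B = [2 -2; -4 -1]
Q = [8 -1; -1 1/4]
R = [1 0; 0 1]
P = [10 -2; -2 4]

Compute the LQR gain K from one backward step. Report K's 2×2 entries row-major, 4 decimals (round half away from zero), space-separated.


0.6817 0.2057 1.1497 -0.7729

BᵀP = [28.0000 -20.0000; -18.0000 0.0000]
S = R + BᵀPB = [1 0; 0 1] + [136.0000 -36.0000; -36.0000 36.0000] = [137.0000 -36.0000; -36.0000 37.0000]
BᵀPA = [52.0000 56.0000; 18.0000 -36.0000]
K = S⁻¹·BᵀPA = [0.6817 0.2057; 1.1497 -0.7729]
A−BK = [-0.0639 0.0429; -0.1235 0.0498]
AᵀP(A−BK) = [1.8569 -0.7835; -0.7835 0.6594]
P' = Q + AᵀP(A−BK) = [9.8569 -1.7835; -1.7835 0.9094]
tr(P') = 10.7663


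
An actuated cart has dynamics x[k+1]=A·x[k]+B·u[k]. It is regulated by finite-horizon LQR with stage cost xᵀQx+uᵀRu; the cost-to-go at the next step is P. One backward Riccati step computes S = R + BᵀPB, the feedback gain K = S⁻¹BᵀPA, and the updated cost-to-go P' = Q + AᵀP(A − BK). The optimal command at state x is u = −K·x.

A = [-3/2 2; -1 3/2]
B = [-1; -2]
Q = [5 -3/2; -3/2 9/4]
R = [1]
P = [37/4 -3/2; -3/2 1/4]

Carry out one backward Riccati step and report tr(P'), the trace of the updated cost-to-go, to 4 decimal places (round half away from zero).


15.9673

BᵀP = [-6.2500 1.0000]
S = R + BᵀPB = [1] + [4.2500] = [5.2500]
BᵀPA = [8.3750 -11.0000]
K = S⁻¹·BᵀPA = [1.5952 -2.0952]
A−BK = [0.0952 -0.0952; 2.1905 -2.6905]
AᵀP(A−BK) = [3.2024 -4.2024; -4.2024 5.5149]
P' = Q + AᵀP(A−BK) = [8.2024 -5.7024; -5.7024 7.7649]
tr(P') = 15.9673


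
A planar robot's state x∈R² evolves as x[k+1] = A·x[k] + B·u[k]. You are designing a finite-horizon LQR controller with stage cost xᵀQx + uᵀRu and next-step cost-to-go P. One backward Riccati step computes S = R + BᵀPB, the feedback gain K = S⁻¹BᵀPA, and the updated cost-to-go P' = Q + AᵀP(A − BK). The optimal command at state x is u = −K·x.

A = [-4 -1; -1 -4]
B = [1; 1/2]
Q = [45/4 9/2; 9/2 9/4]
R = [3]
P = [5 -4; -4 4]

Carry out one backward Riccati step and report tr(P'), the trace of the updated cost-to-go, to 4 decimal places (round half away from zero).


BᵀP = [3.0000 -2.0000]
S = R + BᵀPB = [3] + [2.0000] = [5.0000]
BᵀPA = [-10.0000 5.0000]
K = S⁻¹·BᵀPA = [-2.0000 1.0000]
A−BK = [-2.0000 -2.0000; 0.0000 -4.5000]
AᵀP(A−BK) = [32.0000 -22.0000; -22.0000 32.0000]
P' = Q + AᵀP(A−BK) = [43.2500 -17.5000; -17.5000 34.2500]
tr(P') = 77.5000

77.5000


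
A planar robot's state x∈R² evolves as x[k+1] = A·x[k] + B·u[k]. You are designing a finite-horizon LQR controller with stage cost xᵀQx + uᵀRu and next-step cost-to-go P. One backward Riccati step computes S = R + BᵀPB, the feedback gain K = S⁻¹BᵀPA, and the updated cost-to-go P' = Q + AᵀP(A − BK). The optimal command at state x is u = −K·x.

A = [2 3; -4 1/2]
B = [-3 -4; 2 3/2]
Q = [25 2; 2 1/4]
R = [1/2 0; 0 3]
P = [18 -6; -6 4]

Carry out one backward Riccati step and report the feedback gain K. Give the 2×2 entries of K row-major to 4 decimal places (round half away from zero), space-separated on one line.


BᵀP = [-66.0000 26.0000; -81.0000 30.0000]
S = R + BᵀPB = [1/2 0; 0 3] + [250.0000 303.0000; 303.0000 369.0000] = [250.5000 303.0000; 303.0000 372.0000]
BᵀPA = [-236.0000 -185.0000; -282.0000 -228.0000]
K = S⁻¹·BᵀPA = [-1.7037 0.1917; 0.6296 -0.7691]
A−BK = [-0.5926 0.4989; -1.5370 1.2702]
AᵀP(A−BK) = [7.4815 -5.6296; -5.6296 5.1220]
P' = Q + AᵀP(A−BK) = [32.4815 -3.6296; -3.6296 5.3720]
tr(P') = 37.8535

-1.7037 0.1917 0.6296 -0.7691


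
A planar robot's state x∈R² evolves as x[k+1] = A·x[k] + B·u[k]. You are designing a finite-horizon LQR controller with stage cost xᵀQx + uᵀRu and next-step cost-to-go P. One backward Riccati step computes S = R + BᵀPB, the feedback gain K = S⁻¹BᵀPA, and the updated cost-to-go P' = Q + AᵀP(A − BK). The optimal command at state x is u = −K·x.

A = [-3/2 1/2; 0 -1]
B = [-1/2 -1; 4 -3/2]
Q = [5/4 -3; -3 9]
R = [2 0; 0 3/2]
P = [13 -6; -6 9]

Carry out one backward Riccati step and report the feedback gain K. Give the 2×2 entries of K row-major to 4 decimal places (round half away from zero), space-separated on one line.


BᵀP = [-30.5000 39.0000; -4.0000 -7.5000]
S = R + BᵀPB = [2 0; 0 3/2] + [171.2500 -28.0000; -28.0000 15.2500] = [173.2500 -28.0000; -28.0000 16.7500]
BᵀPA = [45.7500 -54.2500; 6.0000 5.5000]
K = S⁻¹·BᵀPA = [0.4411 -0.3563; 1.0956 -0.2673]
A−BK = [-0.1838 0.0545; -0.1211 0.0244]
AᵀP(A−BK) = [2.4939 -0.8440; -0.8440 0.3892]
P' = Q + AᵀP(A−BK) = [3.7439 -3.8440; -3.8440 9.3892]
tr(P') = 13.1331

0.4411 -0.3563 1.0956 -0.2673


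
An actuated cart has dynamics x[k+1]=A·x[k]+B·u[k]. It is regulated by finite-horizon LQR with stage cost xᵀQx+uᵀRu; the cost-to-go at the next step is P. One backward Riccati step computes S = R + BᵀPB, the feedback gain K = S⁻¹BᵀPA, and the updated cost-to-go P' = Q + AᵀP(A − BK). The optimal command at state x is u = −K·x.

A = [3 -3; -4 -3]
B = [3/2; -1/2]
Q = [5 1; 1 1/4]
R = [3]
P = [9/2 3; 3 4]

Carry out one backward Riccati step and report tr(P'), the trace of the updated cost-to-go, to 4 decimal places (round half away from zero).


108.6526

BᵀP = [5.2500 2.5000]
S = R + BᵀPB = [3] + [6.6250] = [9.6250]
BᵀPA = [5.7500 -23.2500]
K = S⁻¹·BᵀPA = [0.5974 -2.4156]
A−BK = [2.1039 0.6234; -3.7013 -4.2078]
AᵀP(A−BK) = [29.0649 30.3896; 30.3896 74.3377]
P' = Q + AᵀP(A−BK) = [34.0649 31.3896; 31.3896 74.5877]
tr(P') = 108.6526


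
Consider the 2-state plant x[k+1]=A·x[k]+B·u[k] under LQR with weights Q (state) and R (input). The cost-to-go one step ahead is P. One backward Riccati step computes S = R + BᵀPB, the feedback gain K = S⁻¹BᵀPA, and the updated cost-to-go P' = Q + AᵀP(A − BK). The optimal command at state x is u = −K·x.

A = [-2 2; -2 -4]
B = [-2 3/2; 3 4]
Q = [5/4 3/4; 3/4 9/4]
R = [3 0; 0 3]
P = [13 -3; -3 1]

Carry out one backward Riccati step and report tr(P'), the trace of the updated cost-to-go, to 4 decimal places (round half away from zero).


8.9915

BᵀP = [-35.0000 9.0000; 7.5000 -0.5000]
S = R + BᵀPB = [3 0; 0 3] + [97.0000 -16.5000; -16.5000 9.2500] = [100.0000 -16.5000; -16.5000 12.2500]
BᵀPA = [52.0000 -106.0000; -14.0000 17.0000]
K = S⁻¹·BᵀPA = [0.4261 -1.0685; -0.5689 -0.0514]
A−BK = [-0.2944 -0.0598; -1.0029 -0.5888]
AᵀP(A−BK) = [1.8767 -1.1588; -1.1588 3.6148]
P' = Q + AᵀP(A−BK) = [3.1267 -0.4088; -0.4088 5.8648]
tr(P') = 8.9915


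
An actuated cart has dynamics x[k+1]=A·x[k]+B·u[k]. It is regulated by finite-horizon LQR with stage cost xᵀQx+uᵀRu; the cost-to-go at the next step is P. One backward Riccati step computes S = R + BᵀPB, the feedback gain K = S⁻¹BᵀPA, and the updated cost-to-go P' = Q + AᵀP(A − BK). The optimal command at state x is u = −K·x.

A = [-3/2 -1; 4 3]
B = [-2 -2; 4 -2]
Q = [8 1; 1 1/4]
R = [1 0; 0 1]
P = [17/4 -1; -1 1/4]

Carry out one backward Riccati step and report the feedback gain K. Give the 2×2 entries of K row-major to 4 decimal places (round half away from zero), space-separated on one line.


BᵀP = [-12.5000 3.0000; -6.5000 1.5000]
S = R + BᵀPB = [1 0; 0 1] + [37.0000 19.0000; 19.0000 10.0000] = [38.0000 19.0000; 19.0000 11.0000]
BᵀPA = [30.7500 21.5000; 15.7500 11.0000]
K = S⁻¹·BᵀPA = [0.6842 0.4825; 0.2500 0.1667]
A−BK = [0.3684 0.2982; 1.7632 1.4035]
AᵀP(A−BK) = [0.5855 0.4145; 0.4145 0.2939]
P' = Q + AᵀP(A−BK) = [8.5855 1.4145; 1.4145 0.5439]
tr(P') = 9.1294

0.6842 0.4825 0.2500 0.1667


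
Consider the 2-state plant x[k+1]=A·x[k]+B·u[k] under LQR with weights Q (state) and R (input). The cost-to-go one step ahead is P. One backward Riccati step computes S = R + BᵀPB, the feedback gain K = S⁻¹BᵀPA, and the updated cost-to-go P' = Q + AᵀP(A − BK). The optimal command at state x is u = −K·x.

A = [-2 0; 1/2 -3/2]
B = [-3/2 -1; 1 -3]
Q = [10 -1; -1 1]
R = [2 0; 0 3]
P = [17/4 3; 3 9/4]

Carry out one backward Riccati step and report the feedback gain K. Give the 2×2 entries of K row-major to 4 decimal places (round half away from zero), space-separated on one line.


BᵀP = [-3.3750 -2.2500; -13.2500 -9.7500]
S = R + BᵀPB = [2 0; 0 3] + [2.8125 10.1250; 10.1250 42.5000] = [4.8125 10.1250; 10.1250 45.5000]
BᵀPA = [5.6250 3.3750; 21.6250 14.6250]
K = S⁻¹·BᵀPA = [0.3176 0.0471; 0.4046 0.3109]
A−BK = [-1.1190 0.3816; 1.3962 -0.6142]
AᵀP(A−BK) = [1.0265 0.3233; 0.3233 0.3559]
P' = Q + AᵀP(A−BK) = [11.0265 -0.6767; -0.6767 1.3559]
tr(P') = 12.3825

0.3176 0.0471 0.4046 0.3109


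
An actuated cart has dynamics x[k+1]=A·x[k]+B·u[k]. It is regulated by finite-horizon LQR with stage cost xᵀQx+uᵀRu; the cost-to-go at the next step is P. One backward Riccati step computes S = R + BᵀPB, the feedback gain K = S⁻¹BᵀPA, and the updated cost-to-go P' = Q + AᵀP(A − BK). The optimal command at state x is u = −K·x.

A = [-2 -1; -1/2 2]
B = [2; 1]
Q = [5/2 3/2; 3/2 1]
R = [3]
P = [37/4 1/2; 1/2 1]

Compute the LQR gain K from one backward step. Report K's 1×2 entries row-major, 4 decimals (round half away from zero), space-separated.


BᵀP = [19.0000 2.0000]
S = R + BᵀPB = [3] + [40.0000] = [43.0000]
BᵀPA = [-39.0000 -15.0000]
K = S⁻¹·BᵀPA = [-0.9070 -0.3488]
A−BK = [-0.1860 -0.3023; 0.4070 2.3488]
AᵀP(A−BK) = [2.8779 2.1453; 2.1453 6.0174]
P' = Q + AᵀP(A−BK) = [5.3779 3.6453; 3.6453 7.0174]
tr(P') = 12.3953

-0.9070 -0.3488


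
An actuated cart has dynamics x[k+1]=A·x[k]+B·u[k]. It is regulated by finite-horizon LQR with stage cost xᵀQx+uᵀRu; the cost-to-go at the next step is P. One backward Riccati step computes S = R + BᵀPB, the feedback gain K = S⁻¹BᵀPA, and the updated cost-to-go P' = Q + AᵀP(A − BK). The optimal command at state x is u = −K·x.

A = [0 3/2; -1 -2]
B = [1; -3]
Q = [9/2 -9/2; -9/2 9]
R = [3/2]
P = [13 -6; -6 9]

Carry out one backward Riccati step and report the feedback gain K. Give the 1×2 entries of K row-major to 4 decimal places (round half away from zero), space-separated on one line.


BᵀP = [31.0000 -33.0000]
S = R + BᵀPB = [3/2] + [130.0000] = [131.5000]
BᵀPA = [33.0000 112.5000]
K = S⁻¹·BᵀPA = [0.2510 0.8555]
A−BK = [-0.2510 0.6445; -0.2471 0.5665]
AᵀP(A−BK) = [0.7186 -1.2319; -1.2319 5.0048]
P' = Q + AᵀP(A−BK) = [5.2186 -5.7319; -5.7319 14.0048]
tr(P') = 19.2234

0.2510 0.8555


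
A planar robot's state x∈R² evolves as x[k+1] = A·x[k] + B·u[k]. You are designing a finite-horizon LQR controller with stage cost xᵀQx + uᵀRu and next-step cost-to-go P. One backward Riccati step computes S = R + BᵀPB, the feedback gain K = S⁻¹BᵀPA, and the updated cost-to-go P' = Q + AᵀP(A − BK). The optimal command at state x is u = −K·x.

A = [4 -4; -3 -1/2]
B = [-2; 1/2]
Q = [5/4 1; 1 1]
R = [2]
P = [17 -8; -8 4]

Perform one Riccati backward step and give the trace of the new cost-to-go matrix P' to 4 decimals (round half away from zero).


20.4339

BᵀP = [-38.0000 18.0000]
S = R + BᵀPB = [2] + [85.0000] = [87.0000]
BᵀPA = [-206.0000 143.0000]
K = S⁻¹·BᵀPA = [-2.3678 1.6437]
A−BK = [-0.7356 -0.7126; -1.8161 -1.3218]
AᵀP(A−BK) = [12.2299 -7.4023; -7.4023 5.9540]
P' = Q + AᵀP(A−BK) = [13.4799 -6.4023; -6.4023 6.9540]
tr(P') = 20.4339


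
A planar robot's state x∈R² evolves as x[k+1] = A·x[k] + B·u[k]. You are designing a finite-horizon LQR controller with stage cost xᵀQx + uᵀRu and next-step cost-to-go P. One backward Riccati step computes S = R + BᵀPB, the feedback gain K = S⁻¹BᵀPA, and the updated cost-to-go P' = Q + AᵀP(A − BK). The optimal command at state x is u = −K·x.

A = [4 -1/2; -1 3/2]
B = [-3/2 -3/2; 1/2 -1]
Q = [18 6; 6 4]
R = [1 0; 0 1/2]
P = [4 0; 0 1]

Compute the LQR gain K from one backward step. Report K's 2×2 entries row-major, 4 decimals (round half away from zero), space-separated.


BᵀP = [-6.0000 0.5000; -6.0000 -1.0000]
S = R + BᵀPB = [1 0; 0 1/2] + [9.2500 8.5000; 8.5000 10.0000] = [10.2500 8.5000; 8.5000 10.5000]
BᵀPA = [-24.5000 3.7500; -23.0000 1.5000]
K = S⁻¹·BᵀPA = [-1.7456 0.7527; -0.7774 -0.4664]
A−BK = [0.2155 -0.0707; -0.9046 0.6572]
AᵀP(A−BK) = [4.3534 -1.7880; -1.7880 1.1272]
P' = Q + AᵀP(A−BK) = [22.3534 4.2120; 4.2120 5.1272]
tr(P') = 27.4806

-1.7456 0.7527 -0.7774 -0.4664


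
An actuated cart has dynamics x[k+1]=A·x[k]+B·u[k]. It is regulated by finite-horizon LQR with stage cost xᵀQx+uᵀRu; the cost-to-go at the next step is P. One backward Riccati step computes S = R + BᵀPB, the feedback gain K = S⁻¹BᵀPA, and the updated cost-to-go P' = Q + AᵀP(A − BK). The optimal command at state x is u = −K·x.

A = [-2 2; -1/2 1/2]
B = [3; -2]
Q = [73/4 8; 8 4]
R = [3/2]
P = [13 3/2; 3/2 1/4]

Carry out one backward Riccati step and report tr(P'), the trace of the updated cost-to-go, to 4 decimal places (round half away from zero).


24.4735

BᵀP = [36.0000 4.0000]
S = R + BᵀPB = [3/2] + [100.0000] = [101.5000]
BᵀPA = [-74.0000 74.0000]
K = S⁻¹·BᵀPA = [-0.7291 0.7291]
A−BK = [0.1872 -0.1872; -1.9581 1.9581]
AᵀP(A−BK) = [1.1118 -1.1118; -1.1118 1.1118]
P' = Q + AᵀP(A−BK) = [19.3618 6.8882; 6.8882 5.1118]
tr(P') = 24.4735


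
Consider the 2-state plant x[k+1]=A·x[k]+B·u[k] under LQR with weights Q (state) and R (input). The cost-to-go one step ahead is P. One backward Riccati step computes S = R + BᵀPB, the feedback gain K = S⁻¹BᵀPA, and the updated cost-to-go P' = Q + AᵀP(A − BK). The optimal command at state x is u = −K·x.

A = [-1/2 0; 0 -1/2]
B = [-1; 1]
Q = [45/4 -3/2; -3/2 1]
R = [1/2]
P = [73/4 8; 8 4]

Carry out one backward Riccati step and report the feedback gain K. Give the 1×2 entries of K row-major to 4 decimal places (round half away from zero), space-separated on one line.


BᵀP = [-10.2500 -4.0000]
S = R + BᵀPB = [1/2] + [6.2500] = [6.7500]
BᵀPA = [5.1250 2.0000]
K = S⁻¹·BᵀPA = [0.7593 0.2963]
A−BK = [0.2593 0.2963; -0.7593 -0.7963]
AᵀP(A−BK) = [0.6713 0.4815; 0.4815 0.4074]
P' = Q + AᵀP(A−BK) = [11.9213 -1.0185; -1.0185 1.4074]
tr(P') = 13.3287

0.7593 0.2963


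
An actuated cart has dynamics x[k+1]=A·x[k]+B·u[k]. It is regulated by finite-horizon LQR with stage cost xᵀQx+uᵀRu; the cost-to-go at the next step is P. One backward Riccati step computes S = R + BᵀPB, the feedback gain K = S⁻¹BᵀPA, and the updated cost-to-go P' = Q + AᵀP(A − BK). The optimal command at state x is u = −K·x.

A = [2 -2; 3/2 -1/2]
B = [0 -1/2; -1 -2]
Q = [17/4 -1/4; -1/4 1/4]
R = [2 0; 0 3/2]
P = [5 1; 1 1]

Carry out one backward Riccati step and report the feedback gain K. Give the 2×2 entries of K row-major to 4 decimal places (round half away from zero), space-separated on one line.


BᵀP = [-1.0000 -1.0000; -4.5000 -2.5000]
S = R + BᵀPB = [2 0; 0 3/2] + [1.0000 2.5000; 2.5000 7.2500] = [3.0000 2.5000; 2.5000 8.7500]
BᵀPA = [-3.5000 2.5000; -12.7500 10.2500]
K = S⁻¹·BᵀPA = [0.0625 -0.1875; -1.4750 1.2250]
A−BK = [1.2625 -1.3875; -1.3875 1.7625]
AᵀP(A−BK) = [9.6625 -9.7875; -9.7875 10.1625]
P' = Q + AᵀP(A−BK) = [13.9125 -10.0375; -10.0375 10.4125]
tr(P') = 24.3250

0.0625 -0.1875 -1.4750 1.2250


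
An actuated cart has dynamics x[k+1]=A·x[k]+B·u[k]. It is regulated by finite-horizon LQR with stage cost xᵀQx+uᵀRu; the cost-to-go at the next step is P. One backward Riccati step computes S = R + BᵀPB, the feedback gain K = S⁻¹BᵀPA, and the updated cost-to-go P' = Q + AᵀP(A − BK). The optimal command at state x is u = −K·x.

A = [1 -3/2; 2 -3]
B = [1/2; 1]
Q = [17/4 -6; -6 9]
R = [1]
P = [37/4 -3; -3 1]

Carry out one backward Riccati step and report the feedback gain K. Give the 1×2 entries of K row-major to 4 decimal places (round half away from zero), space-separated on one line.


BᵀP = [1.6250 -0.5000]
S = R + BᵀPB = [1] + [0.3125] = [1.3125]
BᵀPA = [0.6250 -0.9375]
K = S⁻¹·BᵀPA = [0.4762 -0.7143]
A−BK = [0.7619 -1.1429; 1.5238 -2.2857]
AᵀP(A−BK) = [0.9524 -1.4286; -1.4286 2.1429]
P' = Q + AᵀP(A−BK) = [5.2024 -7.4286; -7.4286 11.1429]
tr(P') = 16.3452

0.4762 -0.7143


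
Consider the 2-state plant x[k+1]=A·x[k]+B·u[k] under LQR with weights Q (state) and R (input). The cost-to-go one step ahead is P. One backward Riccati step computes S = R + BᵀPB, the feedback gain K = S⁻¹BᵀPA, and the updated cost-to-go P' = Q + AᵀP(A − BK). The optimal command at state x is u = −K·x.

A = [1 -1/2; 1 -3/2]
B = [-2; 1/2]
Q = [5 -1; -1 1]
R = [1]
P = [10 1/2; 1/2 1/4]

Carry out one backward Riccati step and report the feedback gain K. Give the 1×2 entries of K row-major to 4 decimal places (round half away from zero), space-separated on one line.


-0.5148 0.2793

BᵀP = [-19.7500 -0.8750]
S = R + BᵀPB = [1] + [39.0625] = [40.0625]
BᵀPA = [-20.6250 11.1875]
K = S⁻¹·BᵀPA = [-0.5148 0.2793]
A−BK = [-0.0296 0.0585; 1.2574 -1.6396]
AᵀP(A−BK) = [0.6318 -0.6154; -0.6154 0.6884]
P' = Q + AᵀP(A−BK) = [5.6318 -1.6154; -1.6154 1.6884]
tr(P') = 7.3202
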